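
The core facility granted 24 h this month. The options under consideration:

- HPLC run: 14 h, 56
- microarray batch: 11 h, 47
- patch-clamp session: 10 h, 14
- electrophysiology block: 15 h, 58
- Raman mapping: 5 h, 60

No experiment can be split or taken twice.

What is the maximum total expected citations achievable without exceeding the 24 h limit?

118

Taking the top-ratio experiments first gives microarray batch + Raman mapping for 107 (16 h).
Replace microarray batch with electrophysiology block: the trade gains 11 net, giving 118 at 20 h.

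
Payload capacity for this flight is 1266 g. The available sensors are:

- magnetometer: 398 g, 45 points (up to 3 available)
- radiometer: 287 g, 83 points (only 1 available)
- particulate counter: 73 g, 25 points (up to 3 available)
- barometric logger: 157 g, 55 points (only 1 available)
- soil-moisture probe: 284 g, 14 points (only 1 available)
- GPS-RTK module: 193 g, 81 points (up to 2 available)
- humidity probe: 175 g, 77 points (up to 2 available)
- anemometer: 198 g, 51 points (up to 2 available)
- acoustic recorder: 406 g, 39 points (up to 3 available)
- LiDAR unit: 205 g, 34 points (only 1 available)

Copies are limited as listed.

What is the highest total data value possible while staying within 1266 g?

Density check — humidity probe 0.44, GPS-RTK module 0.42, barometric logger 0.35, particulate counter 0.34 are the best per g.
Filling by ratio: 3×particulate counter + barometric logger + 2×GPS-RTK module + 2×humidity probe for 446, with 154 g left unused.
Dropping 2×particulate counter frees 146 g; slotting in radiometer (287 g) lifts the total to 479 at 1253 g.
No other feasible combination exceeds 479.

479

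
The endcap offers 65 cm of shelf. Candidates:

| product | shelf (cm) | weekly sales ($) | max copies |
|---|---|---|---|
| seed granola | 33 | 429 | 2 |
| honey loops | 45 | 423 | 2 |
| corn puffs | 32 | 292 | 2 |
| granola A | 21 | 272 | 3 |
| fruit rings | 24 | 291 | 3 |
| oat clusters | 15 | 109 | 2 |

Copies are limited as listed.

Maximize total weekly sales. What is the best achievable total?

816

Ranking by ratio (weekly sales/cm): seed granola 13.00, granola A 12.95, fruit rings 12.12, honey loops 9.40.
The ratio heuristic lands on seed granola + granola A (701) but leaves 11 cm idle.
Dropping seed granola frees 33 cm; slotting in 2×granola A (42 cm) lifts the total to 816 at 63 cm.
No other feasible combination exceeds 816.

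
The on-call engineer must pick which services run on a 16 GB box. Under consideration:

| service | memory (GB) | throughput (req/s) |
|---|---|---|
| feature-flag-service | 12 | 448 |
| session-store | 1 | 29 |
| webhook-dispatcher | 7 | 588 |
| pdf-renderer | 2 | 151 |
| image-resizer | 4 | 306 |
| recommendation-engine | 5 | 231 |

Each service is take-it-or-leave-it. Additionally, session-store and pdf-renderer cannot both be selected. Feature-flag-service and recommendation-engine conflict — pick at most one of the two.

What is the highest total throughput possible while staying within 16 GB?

Density check — webhook-dispatcher 84.00, image-resizer 76.50, pdf-renderer 75.50 are the best per GB.
Taking webhook-dispatcher + image-resizer + recommendation-engine: 16 GB used, 1125 in throughput.

1125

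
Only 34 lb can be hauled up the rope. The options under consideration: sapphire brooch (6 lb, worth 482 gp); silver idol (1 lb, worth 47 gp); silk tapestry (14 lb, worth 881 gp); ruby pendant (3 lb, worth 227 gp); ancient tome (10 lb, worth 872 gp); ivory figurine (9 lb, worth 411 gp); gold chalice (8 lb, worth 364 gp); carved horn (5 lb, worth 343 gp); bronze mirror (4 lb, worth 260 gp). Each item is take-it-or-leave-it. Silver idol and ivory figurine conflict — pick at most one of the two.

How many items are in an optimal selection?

Optimal total is 2509.
sapphire brooch + silver idol + silk tapestry + ruby pendant + ancient tome hits 2509 at 34 lb.
Any selection reaching 2509 contains exactly 5 items.

5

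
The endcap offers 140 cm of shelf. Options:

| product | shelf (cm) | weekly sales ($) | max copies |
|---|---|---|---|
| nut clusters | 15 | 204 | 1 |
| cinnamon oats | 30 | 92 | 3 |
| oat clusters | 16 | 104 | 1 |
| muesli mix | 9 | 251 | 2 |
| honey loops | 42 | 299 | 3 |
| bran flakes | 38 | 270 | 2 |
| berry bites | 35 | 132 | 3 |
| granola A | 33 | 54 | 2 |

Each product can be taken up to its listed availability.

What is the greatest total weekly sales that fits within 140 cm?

Taking nut clusters + oat clusters + 2×muesli mix + 2×honey loops: 133 cm used, 1408 in weekly sales.
That's the maximum — no swap from here does better than 1408.

1408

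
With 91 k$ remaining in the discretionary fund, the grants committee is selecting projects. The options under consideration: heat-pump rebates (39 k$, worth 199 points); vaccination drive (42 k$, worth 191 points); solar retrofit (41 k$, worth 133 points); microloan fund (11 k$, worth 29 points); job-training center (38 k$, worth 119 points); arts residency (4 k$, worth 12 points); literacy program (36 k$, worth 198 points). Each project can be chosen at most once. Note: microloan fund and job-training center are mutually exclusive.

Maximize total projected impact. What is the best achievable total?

438

Taking heat-pump rebates + microloan fund + arts residency + literacy program: 90 k$ used, 438 in projected impact.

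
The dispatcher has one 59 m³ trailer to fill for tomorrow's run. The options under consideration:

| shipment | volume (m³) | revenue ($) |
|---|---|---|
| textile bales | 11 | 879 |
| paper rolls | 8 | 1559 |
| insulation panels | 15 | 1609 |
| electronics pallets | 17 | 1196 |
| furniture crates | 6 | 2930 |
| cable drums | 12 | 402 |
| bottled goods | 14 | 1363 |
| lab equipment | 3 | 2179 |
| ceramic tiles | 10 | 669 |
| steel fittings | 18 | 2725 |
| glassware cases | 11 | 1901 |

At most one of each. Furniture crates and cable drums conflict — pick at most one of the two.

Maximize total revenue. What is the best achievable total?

12173

Density check — lab equipment 726.33, furniture crates 488.33, paper rolls 194.88 are the best per m³.
Taking textile bales + paper rolls + furniture crates + lab equipment + steel fittings + glassware cases: 57 m³ used, 12173 in revenue.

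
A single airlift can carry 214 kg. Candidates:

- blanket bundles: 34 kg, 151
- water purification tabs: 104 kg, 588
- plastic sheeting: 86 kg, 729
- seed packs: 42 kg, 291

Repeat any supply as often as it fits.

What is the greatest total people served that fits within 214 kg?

1749

Density check — plastic sheeting 8.48, seed packs 6.93, water purification tabs 5.65, blanket bundles 4.44 are the best per kg.
The ratio ordering already packs tightly: 2×plastic sheeting + seed packs, 214 kg, 1749.
That's the maximum — no swap from here does better than 1749.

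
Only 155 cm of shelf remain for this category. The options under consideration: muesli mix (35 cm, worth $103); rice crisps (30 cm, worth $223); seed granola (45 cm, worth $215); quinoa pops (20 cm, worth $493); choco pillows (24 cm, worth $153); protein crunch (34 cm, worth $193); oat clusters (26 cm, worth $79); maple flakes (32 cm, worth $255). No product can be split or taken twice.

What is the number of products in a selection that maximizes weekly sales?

Optimal total is 1339.
For example rice crisps + seed granola + quinoa pops + choco pillows + maple flakes achieves it, using 151 cm.
Every optimal selection uses 5 products.

5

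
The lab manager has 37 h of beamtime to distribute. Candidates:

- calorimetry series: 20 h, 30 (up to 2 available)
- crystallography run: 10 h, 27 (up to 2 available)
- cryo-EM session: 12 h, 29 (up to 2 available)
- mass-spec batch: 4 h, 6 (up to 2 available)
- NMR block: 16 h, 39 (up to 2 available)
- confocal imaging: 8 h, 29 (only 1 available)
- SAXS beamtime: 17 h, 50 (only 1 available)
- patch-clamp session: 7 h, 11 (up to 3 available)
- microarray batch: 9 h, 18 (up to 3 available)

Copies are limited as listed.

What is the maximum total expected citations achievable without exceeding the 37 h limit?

108

Ranking by ratio (expected citations/h): confocal imaging 3.62, SAXS beamtime 2.94, crystallography run 2.70.
Taking the top-ratio experiments first gives crystallography run + confocal imaging + SAXS beamtime for 106 (35 h).
The 10 h tied up in crystallography run is better spent on cryo-EM session — total rises to 108 (37 h).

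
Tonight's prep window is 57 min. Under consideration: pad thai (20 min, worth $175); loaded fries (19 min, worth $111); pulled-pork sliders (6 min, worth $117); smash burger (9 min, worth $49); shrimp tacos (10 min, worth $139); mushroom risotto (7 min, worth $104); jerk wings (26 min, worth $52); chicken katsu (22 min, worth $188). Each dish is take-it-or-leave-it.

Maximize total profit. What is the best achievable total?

597

Filling by ratio: pad thai + pulled-pork sliders + smash burger + shrimp tacos + mushroom risotto for 584, with 5 min left unused.
Replace pad thai with chicken katsu: the trade gains 13 net, giving 597 at 54 min.
Next best is pad thai + pulled-pork sliders + smash burger + shrimp tacos + mushroom risotto at 584 (52 min) — short by 13.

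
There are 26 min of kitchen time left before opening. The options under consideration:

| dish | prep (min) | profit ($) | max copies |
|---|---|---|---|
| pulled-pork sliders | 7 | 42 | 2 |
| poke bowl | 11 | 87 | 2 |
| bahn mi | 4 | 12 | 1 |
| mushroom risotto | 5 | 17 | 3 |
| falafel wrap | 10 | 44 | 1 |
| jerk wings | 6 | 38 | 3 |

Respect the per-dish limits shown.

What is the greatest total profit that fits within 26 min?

2×poke bowl + bahn mi uses 26 of the 26 min and totals 186.
Every other selection either busts 26 min or exceeds an availability limit or fails to beat 186.

186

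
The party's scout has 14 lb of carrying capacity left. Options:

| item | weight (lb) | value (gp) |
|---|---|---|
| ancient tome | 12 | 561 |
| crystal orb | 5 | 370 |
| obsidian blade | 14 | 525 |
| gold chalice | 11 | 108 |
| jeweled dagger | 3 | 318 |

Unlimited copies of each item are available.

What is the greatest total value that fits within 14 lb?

The ratio heuristic lands on 4×jeweled dagger (1272) but leaves 2 lb idle.
Replace jeweled dagger with crystal orb: the trade gains 52 net, giving 1324 at 14 lb.

1324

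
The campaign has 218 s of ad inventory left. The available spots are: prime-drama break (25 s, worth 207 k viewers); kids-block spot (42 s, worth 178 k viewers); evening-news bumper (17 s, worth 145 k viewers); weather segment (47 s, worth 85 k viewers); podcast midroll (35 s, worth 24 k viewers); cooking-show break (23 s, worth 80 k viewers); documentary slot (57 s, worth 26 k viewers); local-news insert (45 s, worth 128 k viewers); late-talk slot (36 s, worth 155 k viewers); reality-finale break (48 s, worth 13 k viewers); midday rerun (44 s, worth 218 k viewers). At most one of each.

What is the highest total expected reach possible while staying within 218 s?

1031

Greedy by ratio would take prime-drama break + kids-block spot + evening-news bumper + cooking-show break + late-talk slot + midday rerun: 187 s used, total 983.
The 23 s tied up in cooking-show break is better spent on local-news insert — total rises to 1031 (209 s).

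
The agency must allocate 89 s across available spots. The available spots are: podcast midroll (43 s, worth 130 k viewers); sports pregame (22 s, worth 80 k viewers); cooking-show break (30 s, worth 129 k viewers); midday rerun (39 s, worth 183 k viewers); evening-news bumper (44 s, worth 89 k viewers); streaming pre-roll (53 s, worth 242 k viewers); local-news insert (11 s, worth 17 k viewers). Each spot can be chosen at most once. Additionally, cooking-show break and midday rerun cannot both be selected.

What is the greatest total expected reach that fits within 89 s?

371

Best packing: cooking-show break + streaming pre-roll — 83 s, 371 total.
Nothing else feasible within 89 s beats 371.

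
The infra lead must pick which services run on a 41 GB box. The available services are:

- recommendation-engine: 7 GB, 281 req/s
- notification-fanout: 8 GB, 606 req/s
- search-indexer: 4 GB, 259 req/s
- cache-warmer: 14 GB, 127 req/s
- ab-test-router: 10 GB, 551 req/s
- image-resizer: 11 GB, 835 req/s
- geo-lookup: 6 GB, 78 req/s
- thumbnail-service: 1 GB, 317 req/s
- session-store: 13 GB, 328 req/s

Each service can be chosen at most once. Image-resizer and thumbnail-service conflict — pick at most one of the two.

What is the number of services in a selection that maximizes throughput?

Optimal total is 2532.
For example recommendation-engine + notification-fanout + search-indexer + ab-test-router + image-resizer achieves it, using 40 GB.
All optima have 5 services.

5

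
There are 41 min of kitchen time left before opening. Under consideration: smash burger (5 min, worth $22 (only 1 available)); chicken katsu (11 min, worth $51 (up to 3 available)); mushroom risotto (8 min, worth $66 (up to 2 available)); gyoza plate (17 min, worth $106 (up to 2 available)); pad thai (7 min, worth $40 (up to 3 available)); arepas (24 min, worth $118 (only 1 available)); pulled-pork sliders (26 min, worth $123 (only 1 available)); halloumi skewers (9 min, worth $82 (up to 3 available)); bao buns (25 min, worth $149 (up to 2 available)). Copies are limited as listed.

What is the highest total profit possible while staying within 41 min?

The ratio heuristic lands on smash burger + mushroom risotto + 3×halloumi skewers (334) but leaves 1 min idle.
Replace smash burger and halloumi skewers with mushroom risotto + pad thai: the trade gains 2 net, giving 336 at 41 min.
That's the maximum — no swap from here does better than 336.

336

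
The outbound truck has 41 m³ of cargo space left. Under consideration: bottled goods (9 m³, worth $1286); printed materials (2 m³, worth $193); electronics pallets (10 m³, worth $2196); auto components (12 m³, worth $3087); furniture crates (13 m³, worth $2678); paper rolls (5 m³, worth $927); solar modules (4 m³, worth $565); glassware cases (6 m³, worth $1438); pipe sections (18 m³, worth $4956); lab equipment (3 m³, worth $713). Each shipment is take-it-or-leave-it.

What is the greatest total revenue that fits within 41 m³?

Taking the top-ratio shipments first gives printed materials + auto components + glassware cases + pipe sections + lab equipment for 10387 (41 m³).
Replace printed materials and lab equipment with paper rolls: the trade gains 21 net, giving 10408 at 41 m³.

10408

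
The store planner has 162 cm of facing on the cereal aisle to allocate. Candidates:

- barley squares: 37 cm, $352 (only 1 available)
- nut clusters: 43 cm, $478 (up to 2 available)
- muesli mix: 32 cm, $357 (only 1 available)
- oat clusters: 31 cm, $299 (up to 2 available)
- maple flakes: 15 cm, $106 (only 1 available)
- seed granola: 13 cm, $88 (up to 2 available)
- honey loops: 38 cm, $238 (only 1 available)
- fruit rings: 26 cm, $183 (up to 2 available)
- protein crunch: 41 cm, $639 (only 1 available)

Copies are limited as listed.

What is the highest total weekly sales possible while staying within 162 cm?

1952

Best packing: 2×nut clusters + muesli mix + protein crunch — 159 cm, 1952 total.
No other feasible combination exceeds 1952.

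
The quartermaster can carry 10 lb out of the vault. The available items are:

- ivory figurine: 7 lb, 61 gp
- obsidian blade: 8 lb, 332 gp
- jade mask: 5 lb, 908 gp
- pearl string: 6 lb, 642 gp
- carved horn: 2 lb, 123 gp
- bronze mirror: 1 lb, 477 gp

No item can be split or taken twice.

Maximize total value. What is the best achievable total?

Jade mask + carved horn + bronze mirror uses 8 of the 10 lb and totals 1508.

1508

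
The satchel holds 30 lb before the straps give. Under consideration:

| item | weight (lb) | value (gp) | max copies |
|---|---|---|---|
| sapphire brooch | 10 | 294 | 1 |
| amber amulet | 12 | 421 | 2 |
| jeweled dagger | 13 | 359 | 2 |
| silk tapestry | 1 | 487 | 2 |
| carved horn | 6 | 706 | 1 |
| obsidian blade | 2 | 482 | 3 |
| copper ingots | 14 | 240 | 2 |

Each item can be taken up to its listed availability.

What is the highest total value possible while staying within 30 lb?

3547

Best packing: amber amulet + 2×silk tapestry + carved horn + 3×obsidian blade — 26 lb, 3547 total.
Nothing else within 30 lb beats 3547.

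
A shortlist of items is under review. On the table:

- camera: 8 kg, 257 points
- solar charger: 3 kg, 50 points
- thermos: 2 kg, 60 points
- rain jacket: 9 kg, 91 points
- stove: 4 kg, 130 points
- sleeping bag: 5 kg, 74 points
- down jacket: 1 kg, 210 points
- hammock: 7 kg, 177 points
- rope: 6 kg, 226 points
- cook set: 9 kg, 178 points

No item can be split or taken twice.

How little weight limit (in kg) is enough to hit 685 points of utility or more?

Look for the lowest-weight combination reaching 685.
Taking camera + down jacket + rope gives 693 (≥ 685) for 15 kg.
Below 15 kg the best achievable stays under 685.

15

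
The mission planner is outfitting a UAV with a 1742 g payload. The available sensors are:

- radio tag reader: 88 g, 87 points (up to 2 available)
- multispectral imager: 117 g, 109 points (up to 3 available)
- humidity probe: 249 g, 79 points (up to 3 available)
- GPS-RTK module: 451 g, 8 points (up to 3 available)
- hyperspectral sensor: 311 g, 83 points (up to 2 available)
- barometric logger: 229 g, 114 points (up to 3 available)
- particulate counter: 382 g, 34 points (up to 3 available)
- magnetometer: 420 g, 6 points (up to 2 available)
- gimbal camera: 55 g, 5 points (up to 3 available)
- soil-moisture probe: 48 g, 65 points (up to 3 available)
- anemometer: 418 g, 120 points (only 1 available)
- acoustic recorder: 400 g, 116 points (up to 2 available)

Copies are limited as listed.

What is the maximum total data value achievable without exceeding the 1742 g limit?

1127

Ranking by ratio (data value/g): soil-moisture probe 1.35, radio tag reader 0.99, multispectral imager 0.93, barometric logger 0.50.
2×radio tag reader + 3×multispectral imager + humidity probe + 3×barometric logger + 2×gimbal camera + 3×soil-moisture probe uses 1717 of the 1742 g and totals 1127.
The spare 25 g is too small for any remaining sensor, and no exchange beats 1127.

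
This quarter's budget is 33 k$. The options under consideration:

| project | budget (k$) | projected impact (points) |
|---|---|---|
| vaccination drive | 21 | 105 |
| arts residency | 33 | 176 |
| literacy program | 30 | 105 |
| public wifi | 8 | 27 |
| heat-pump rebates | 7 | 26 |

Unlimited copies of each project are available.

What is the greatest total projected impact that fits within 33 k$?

Ranking by ratio (projected impact/k$): arts residency 5.33, vaccination drive 5.00, heat-pump rebates 3.71, literacy program 3.50.
Taking arts residency: 33 k$ used, 176 in projected impact.
Nothing else within 33 k$ beats 176.

176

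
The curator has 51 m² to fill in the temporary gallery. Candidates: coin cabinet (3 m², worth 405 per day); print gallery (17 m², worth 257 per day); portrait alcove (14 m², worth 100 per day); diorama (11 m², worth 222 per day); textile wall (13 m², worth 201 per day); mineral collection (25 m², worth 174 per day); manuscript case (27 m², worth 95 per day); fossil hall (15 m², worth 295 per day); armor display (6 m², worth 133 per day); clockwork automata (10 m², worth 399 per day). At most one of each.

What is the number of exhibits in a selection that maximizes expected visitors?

5

Best achievable expected visitors is 1489.
coin cabinet + print gallery + fossil hall + armor display + clockwork automata hits 1489 at 51 m².
Any selection reaching 1489 contains exactly 5 exhibits.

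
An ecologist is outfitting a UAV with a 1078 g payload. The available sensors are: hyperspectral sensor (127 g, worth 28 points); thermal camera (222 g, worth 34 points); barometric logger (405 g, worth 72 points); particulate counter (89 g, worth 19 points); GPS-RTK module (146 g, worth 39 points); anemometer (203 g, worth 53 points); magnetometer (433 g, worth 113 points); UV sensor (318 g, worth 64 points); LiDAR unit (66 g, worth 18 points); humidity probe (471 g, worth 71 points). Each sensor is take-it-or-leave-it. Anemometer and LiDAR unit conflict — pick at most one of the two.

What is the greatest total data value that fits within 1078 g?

253

By data value per g: LiDAR unit 0.27, GPS-RTK module 0.27, anemometer 0.26 lead.
Particulate counter + GPS-RTK module + magnetometer + UV sensor + LiDAR unit uses 1052 of the 1078 g and totals 253.
An exhaustive check of the 1024 subsets confirms 253.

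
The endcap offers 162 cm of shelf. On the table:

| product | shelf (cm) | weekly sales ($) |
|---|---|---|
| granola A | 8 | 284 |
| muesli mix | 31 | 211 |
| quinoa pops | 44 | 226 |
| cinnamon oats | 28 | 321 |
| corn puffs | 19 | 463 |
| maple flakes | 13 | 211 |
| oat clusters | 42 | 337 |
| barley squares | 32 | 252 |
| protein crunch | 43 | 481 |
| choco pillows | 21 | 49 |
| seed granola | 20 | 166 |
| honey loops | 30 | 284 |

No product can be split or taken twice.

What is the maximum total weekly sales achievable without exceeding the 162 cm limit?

2210

Ranking by ratio (weekly sales/cm): granola A 35.50, corn puffs 24.37, maple flakes 16.23, cinnamon oats 11.46.
Taking granola A + cinnamon oats + corn puffs + maple flakes + protein crunch + seed granola + honey loops: 161 cm used, 2210 in weekly sales.
That's the maximum — no swap from here does better than 2210.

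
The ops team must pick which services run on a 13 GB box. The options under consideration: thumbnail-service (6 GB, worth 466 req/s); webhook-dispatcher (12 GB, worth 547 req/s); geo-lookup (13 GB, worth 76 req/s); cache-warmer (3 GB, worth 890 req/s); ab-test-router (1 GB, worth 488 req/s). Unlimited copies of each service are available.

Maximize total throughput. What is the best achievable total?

By throughput per GB: ab-test-router 488.00, cache-warmer 296.67, thumbnail-service 77.67 lead.
Best packing: 13×ab-test-router — 13 GB, 6344 total.

6344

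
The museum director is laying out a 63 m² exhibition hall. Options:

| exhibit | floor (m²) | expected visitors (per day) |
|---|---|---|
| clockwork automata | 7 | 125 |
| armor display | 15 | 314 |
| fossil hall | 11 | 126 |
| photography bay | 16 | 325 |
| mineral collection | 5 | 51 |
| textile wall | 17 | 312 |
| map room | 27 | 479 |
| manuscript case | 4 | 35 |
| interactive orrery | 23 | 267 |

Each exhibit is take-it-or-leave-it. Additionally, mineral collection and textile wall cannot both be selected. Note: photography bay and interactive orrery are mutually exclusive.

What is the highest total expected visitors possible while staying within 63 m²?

Best packing: armor display + photography bay + mineral collection + map room — 63 m², 1169 total.

1169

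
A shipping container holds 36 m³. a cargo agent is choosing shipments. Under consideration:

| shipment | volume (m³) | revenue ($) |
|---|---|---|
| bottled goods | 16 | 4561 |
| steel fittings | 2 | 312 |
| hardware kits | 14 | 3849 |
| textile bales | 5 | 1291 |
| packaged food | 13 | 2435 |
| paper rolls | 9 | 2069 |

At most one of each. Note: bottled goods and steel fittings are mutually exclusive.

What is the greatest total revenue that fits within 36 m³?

9701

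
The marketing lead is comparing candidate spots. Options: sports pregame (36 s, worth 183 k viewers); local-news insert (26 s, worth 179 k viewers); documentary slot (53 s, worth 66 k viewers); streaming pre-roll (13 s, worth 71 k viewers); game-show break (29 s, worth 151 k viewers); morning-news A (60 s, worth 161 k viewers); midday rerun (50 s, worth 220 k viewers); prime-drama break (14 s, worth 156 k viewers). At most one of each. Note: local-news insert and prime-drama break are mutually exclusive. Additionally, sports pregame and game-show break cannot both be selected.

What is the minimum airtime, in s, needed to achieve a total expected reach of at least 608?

113

Look for the lowest-airtime combination reaching 608.
sports pregame + streaming pre-roll + midday rerun + prime-drama break: 630 expected reach at 113 s.
Below 113 s the best achievable stays under 608.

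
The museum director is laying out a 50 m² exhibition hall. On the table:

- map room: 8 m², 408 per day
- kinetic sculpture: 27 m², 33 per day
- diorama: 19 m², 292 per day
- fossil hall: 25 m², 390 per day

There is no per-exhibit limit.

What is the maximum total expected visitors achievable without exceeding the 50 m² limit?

By expected visitors per m²: map room 51.00, fossil hall 15.60, diorama 15.37 lead.
The ratio ordering already packs tightly: 6×map room, 48 m², 2448.
The spare 2 m² is too small for any remaining exhibit, and no exchange beats 2448.

2448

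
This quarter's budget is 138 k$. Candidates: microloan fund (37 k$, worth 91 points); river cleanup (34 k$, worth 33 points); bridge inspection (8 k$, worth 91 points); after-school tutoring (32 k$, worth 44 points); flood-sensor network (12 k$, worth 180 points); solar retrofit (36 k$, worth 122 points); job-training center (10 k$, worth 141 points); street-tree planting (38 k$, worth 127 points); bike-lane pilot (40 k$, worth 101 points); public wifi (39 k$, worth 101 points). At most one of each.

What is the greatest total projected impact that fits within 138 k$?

705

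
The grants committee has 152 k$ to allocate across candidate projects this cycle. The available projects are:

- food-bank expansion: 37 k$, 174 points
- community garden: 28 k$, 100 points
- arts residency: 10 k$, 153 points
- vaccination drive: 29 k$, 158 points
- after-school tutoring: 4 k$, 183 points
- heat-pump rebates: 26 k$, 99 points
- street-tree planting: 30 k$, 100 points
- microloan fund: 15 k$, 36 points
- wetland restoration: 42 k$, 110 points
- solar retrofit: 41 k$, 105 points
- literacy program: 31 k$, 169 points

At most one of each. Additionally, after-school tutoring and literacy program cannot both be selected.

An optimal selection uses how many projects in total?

The maximum projected impact within 152 k$ is 903.
food-bank expansion + community garden + arts residency + vaccination drive + after-school tutoring + heat-pump rebates + microloan fund hits 903 at 149 k$.
Every optimal selection uses 7 projects.

7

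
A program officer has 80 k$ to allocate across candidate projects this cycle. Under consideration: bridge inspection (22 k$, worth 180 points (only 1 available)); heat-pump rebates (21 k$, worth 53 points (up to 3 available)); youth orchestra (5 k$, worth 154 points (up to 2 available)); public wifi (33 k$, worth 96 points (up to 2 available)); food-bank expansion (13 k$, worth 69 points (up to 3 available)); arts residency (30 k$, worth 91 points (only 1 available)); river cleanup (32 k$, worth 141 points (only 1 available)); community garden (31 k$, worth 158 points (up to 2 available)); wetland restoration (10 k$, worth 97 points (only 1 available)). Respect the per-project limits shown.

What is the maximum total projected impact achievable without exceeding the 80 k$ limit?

743

Taking the top-ratio projects first gives bridge inspection + 2×youth orchestra + 2×food-bank expansion + wetland restoration for 723 (68 k$).
Dropping 2×food-bank expansion frees 26 k$; slotting in community garden (31 k$) lifts the total to 743 at 73 k$.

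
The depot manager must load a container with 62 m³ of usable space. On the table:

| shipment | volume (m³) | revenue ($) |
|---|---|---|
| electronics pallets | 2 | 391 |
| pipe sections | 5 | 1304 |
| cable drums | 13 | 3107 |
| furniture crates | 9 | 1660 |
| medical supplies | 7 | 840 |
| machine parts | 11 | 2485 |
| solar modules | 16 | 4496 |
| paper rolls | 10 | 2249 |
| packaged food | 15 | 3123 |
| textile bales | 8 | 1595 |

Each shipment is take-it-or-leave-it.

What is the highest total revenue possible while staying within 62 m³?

The ratio heuristic lands on electronics pallets + pipe sections + cable drums + machine parts + solar modules + paper rolls (14032) but leaves 5 m³ idle.
Replace paper rolls with packaged food: the trade gains 874 net, giving 14906 at 62 m³.

14906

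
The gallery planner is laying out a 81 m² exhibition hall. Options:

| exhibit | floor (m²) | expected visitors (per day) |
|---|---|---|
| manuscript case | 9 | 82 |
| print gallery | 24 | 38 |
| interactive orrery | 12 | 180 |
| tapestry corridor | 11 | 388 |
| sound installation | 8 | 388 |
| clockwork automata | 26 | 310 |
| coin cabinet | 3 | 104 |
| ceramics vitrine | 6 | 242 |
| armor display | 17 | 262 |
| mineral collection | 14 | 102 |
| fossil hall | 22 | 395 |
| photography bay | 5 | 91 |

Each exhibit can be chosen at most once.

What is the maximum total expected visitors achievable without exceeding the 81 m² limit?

Density check — sound installation 48.50, ceramics vitrine 40.33, tapestry corridor 35.27 are the best per m².
Taking the top-ratio exhibits first gives manuscript case + tapestry corridor + sound installation + coin cabinet + ceramics vitrine + armor display + fossil hall + photography bay for 1952 (81 m²).
Replace manuscript case and photography bay with interactive orrery: the trade gains 7 net, giving 1959 at 79 m².
That's the maximum — no swap from here does better than 1959.

1959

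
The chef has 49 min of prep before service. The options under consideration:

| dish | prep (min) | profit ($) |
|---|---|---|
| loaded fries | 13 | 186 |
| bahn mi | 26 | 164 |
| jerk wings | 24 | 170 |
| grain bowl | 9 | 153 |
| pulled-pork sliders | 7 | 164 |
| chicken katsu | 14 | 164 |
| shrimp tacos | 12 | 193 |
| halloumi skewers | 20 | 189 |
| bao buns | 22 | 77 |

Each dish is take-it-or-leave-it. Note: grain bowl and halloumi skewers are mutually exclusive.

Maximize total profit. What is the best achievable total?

By profit per min: pulled-pork sliders 23.43, grain bowl 17.00, shrimp tacos 16.08 lead.
Greedy by ratio would take loaded fries + grain bowl + pulled-pork sliders + shrimp tacos: 41 min used, total 696.
Dropping grain bowl frees 9 min; slotting in chicken katsu (14 min) lifts the total to 707 at 46 min.
Next best is loaded fries + grain bowl + pulled-pork sliders + shrimp tacos at 696 (41 min) — short by 11.

707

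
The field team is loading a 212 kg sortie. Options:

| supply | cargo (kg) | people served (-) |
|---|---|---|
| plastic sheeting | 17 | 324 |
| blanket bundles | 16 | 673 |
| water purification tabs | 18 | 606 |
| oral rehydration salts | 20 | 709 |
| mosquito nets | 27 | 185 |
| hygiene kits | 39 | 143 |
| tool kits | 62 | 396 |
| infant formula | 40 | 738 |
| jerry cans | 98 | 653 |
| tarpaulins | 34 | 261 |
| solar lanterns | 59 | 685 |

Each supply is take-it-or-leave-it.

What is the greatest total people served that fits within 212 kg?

3996

Plastic sheeting + blanket bundles + water purification tabs + oral rehydration salts + infant formula + tarpaulins + solar lanterns uses 204 of the 212 kg and totals 3996.
Every other selection either busts 212 kg or fails to beat 3996.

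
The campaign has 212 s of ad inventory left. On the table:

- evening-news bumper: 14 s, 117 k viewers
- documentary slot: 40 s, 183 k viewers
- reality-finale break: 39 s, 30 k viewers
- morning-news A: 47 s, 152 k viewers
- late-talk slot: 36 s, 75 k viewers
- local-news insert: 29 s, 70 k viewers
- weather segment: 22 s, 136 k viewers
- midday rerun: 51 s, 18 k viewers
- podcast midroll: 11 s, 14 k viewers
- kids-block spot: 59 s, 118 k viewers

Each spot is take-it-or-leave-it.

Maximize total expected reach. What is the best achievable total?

776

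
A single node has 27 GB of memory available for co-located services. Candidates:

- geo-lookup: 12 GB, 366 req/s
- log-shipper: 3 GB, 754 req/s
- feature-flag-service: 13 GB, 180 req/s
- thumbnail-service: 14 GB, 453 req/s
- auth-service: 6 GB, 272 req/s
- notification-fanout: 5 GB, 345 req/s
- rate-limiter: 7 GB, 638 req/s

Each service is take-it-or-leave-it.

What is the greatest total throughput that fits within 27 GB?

Density check — log-shipper 251.33, rate-limiter 91.14, notification-fanout 69.00, auth-service 45.33 are the best per GB.
Taking the top-ratio services first gives log-shipper + auth-service + notification-fanout + rate-limiter for 2009 (21 GB).
Replace auth-service with geo-lookup: the trade gains 94 net, giving 2103 at 27 GB.
Nothing else within 27 GB beats 2103.

2103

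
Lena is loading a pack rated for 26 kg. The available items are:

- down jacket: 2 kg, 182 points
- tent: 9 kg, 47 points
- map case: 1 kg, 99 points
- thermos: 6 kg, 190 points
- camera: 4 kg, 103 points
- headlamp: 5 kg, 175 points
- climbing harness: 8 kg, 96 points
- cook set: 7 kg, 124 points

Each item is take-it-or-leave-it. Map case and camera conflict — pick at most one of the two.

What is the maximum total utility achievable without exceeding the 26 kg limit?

774

Down jacket + thermos + camera + headlamp + cook set uses 24 of the 26 kg and totals 774.
Runner-up down jacket + map case + thermos + headlamp + cook set tops out at 770.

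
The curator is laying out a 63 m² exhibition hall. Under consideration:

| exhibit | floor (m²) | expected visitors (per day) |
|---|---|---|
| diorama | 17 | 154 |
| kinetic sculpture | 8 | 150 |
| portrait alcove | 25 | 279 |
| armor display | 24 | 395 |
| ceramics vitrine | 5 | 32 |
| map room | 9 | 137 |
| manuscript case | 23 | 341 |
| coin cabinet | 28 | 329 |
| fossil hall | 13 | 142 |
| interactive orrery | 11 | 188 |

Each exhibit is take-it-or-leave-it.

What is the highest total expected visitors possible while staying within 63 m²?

Filling by ratio: kinetic sculpture + armor display + ceramics vitrine + map room + interactive orrery for 902, with 6 m² left unused.
Replace kinetic sculpture and map room with manuscript case: the trade gains 54 net, giving 956 at 63 m².
Runner-up armor display + manuscript case + interactive orrery tops out at 924.

956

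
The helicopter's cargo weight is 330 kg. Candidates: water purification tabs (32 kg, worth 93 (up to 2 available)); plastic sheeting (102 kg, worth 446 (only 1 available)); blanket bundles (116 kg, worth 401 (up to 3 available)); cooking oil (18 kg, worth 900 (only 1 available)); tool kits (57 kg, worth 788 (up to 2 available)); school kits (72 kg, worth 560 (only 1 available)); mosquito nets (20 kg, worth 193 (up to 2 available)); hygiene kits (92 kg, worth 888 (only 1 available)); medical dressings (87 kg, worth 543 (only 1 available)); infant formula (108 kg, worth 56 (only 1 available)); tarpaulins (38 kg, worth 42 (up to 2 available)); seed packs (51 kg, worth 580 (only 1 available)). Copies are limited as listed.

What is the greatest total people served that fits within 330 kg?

By people served per kg: cooking oil 50.00, tool kits 13.82, seed packs 11.37, hygiene kits 9.65 lead.
The ratio ordering already packs tightly: cooking oil + 2×tool kits + 2×mosquito nets + hygiene kits + seed packs, 315 kg, 4330.
The spare 15 kg is too small for any remaining supply, and no exchange beats 4330.

4330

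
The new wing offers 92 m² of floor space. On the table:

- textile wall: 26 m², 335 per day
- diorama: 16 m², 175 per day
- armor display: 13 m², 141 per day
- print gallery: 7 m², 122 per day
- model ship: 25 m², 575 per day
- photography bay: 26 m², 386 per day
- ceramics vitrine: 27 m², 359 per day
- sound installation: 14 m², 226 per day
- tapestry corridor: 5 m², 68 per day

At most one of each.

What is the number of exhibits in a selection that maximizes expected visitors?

4

The maximum expected visitors within 92 m² is 1546.
For example model ship + photography bay + ceramics vitrine + sound installation achieves it, using 92 m².
Every optimal selection uses 4 exhibits.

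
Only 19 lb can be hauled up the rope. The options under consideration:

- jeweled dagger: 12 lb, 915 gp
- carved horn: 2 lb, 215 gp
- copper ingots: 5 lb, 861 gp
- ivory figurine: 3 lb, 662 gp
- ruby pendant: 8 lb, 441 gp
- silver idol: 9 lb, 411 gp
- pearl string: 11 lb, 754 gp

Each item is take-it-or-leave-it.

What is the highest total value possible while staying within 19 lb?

Greedy by ratio would take carved horn + copper ingots + ivory figurine + ruby pendant: 18 lb used, total 2179.
The 10 lb tied up in carved horn and ruby pendant is better spent on pearl string — total rises to 2277 (19 lb).
An exhaustive check of the 128 subsets confirms 2277.

2277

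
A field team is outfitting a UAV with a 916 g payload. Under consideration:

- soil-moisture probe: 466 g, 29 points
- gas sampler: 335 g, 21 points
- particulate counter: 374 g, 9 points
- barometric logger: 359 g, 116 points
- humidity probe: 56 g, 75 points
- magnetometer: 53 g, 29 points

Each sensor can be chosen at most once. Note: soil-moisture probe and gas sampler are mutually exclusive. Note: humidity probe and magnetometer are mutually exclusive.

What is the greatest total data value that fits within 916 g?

220

By data value per g: humidity probe 1.34, magnetometer 0.55, barometric logger 0.32 lead.
Best packing: soil-moisture probe + barometric logger + humidity probe — 881 g, 220 total.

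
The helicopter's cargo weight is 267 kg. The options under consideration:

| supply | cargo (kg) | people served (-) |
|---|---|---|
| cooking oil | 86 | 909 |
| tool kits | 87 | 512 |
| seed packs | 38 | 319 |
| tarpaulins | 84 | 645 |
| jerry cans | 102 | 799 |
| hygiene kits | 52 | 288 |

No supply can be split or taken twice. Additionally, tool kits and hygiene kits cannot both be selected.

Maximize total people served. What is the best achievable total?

2161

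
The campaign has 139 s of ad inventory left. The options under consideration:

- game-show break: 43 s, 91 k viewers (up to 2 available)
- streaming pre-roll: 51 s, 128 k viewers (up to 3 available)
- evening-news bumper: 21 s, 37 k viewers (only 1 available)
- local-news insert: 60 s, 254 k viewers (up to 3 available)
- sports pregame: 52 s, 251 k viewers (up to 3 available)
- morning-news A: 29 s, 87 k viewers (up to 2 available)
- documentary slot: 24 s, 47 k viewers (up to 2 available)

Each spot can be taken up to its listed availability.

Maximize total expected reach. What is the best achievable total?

589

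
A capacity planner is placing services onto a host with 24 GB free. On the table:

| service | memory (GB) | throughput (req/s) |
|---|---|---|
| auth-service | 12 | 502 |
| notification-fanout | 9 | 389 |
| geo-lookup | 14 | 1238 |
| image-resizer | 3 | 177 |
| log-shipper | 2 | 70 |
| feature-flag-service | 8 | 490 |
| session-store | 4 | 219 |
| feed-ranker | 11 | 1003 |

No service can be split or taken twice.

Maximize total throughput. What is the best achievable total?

1798

A density-first pass picks image-resizer + log-shipper + feature-flag-service + feed-ranker — 1740 at 24 GB.
Dropping image-resizer and feed-ranker frees 14 GB; slotting in geo-lookup (14 GB) lifts the total to 1798 at 24 GB.
The closest alternative, image-resizer + log-shipper + feature-flag-service + feed-ranker, reaches only 1740.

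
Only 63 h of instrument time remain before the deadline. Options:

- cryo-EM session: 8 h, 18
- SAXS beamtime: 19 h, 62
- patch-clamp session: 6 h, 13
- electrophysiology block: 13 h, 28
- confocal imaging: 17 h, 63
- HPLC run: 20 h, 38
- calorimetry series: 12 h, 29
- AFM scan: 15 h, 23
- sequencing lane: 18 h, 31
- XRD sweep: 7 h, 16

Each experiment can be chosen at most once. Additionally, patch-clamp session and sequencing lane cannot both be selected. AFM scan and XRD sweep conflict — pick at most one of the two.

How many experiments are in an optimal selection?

Optimal total is 188.
One optimal bundle: cryo-EM session + SAXS beamtime + confocal imaging + calorimetry series + XRD sweep (63 h).
Every optimal selection uses 5 experiments.

5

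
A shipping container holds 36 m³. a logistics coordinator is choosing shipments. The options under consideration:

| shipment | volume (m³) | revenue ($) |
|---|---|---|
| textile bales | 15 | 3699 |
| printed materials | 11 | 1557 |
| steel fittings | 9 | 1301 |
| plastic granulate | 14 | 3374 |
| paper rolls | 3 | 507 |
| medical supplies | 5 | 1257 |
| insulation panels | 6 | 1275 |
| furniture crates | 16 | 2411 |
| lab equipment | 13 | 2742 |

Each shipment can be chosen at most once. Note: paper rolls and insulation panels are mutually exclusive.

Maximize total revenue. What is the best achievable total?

8348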